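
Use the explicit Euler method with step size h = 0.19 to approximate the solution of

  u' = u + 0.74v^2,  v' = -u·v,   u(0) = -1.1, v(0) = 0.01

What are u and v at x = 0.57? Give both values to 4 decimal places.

-1.8536, 0.0196

Euler on (u,v): u_{n+1} = u_n + h·u', v_{n+1} = v_n + h·v'.
0.000000: (-1.100000, 0.010000); f=(-1.099926, 0.011000) → (-1.308986, 0.012090)
0.190000: (-1.308986, 0.012090); f=(-1.308878, 0.015826) → (-1.557673, 0.015097)
0.380000: (-1.557673, 0.015097); f=(-1.557504, 0.023516) → (-1.853598, 0.019565)
(u(0.57), v(0.57)) ≈ (-1.8536, 0.0196)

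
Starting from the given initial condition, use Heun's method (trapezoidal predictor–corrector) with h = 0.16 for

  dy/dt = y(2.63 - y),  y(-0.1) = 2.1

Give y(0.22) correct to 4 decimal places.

Heun: k1 = f(t_n, y_n); k2 = f(t_n + h, y_n + h·k1); y_{n+1} = y_n + (h/2)·(k1 + k2).
t=-0.100000, y=2.100000:
  k1 = f(-0.100000, 2.100000) = 1.113000
  k2 = f(0.060000, 2.278080) = 0.801702
  y ← 2.100000 + (0.16/2)·(1.113000 + 0.801702) = 2.253176
t=0.060000, y=2.253176:
  k1 = f(0.060000, 2.253176) = 0.849051
  k2 = f(0.220000, 2.389024) = 0.575697
  y ← 2.253176 + (0.16/2)·(0.849051 + 0.575697) = 2.367156
y(0.22) ≈ 2.3672

2.3672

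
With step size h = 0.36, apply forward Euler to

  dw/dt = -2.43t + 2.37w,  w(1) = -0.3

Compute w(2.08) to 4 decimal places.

Euler: w_{n+1} = w_n + h·f(t_n, w_n).
t=1.000000, w=-0.300000: f=-3.141000 → w ← -0.300000 + 0.36·(-3.141000) = -1.430760
t=1.360000, w=-1.430760: f=-6.695701 → w ← -1.430760 + 0.36·(-6.695701) = -3.841212
t=1.720000, w=-3.841212: f=-13.283273 → w ← -3.841212 + 0.36·(-13.283273) = -8.623191
w(2.08) ≈ -8.6232

-8.6232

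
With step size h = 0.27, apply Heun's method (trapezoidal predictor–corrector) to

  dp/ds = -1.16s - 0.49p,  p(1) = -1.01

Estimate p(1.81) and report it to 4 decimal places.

Heun: k1 = f(s_n, p_n); k2 = f(s_n + h, p_n + h·k1); p_{n+1} = p_n + (h/2)·(k1 + k2).
s=1.000000, p=-1.010000:
  k1 = f(1.000000, -1.010000) = -0.665100
  k2 = f(1.270000, -1.189577) = -0.890307
  p ← -1.010000 + (0.27/2)·(-0.665100 + (-0.890307)) = -1.219980
s=1.270000, p=-1.219980:
  k1 = f(1.270000, -1.219980) = -0.875410
  k2 = f(1.540000, -1.456341) = -1.072793
  p ← -1.219980 + (0.27/2)·(-0.875410 + (-1.072793)) = -1.482987
s=1.540000, p=-1.482987:
  k1 = f(1.540000, -1.482987) = -1.059736
  k2 = f(1.810000, -1.769116) = -1.232733
  p ← -1.482987 + (0.27/2)·(-1.059736 + (-1.232733)) = -1.792471
p(1.81) ≈ -1.7925

-1.7925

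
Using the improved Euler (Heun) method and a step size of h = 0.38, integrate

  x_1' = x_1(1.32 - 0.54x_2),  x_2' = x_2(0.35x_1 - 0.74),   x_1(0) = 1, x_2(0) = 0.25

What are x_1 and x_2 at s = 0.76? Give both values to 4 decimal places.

Heun on (x_1,x_2): k1 = f(s_n, state_n); k2 = f(s_n + h, state_n + h·k1); state_{n+1} = state_n + (h/2)·(k1 + k2).
0.000000: (1.000000, 0.250000)
  k1 = (1.185000, -0.097500)
  predictor → (1.450300, 0.212950)
  k2 = (1.747622, -0.049489)
  → (1.557198, 0.222072)
0.380000: (1.557198, 0.222072)
  k1 = (1.868764, -0.043300)
  predictor → (2.267328, 0.205618)
  k2 = (2.741123, 0.011014)
  → (2.433077, 0.215938)
(x_1(0.76), x_2(0.76)) ≈ (2.4331, 0.2159)

2.4331, 0.2159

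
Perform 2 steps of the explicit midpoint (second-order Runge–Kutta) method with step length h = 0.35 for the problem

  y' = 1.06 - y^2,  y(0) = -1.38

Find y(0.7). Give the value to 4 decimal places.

-3.1859

Midpoint: k1 = f(x_n, y_n); k2 = f(x_n + h/2, y_n + (h/2)·k1); y_{n+1} = y_n + h·k2.
x=0.000000, y=-1.380000:
  k1 = f(0.000000, -1.380000) = -0.844400
  k2 = f(0.175000, -1.527770) = -1.274081
  y ← -1.380000 + 0.35·(-1.274081) = -1.825928
x=0.350000, y=-1.825928:
  k1 = f(0.350000, -1.825928) = -2.274015
  k2 = f(0.525000, -2.223881) = -3.885647
  y ← -1.825928 + 0.35·(-3.885647) = -3.185905
y(0.7) ≈ -3.1859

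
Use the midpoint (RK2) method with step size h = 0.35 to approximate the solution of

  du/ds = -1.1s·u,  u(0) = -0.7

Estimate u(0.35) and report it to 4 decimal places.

-0.6528

Midpoint: k1 = f(s_n, u_n); k2 = f(s_n + h/2, u_n + (h/2)·k1); u_{n+1} = u_n + h·k2.
s=0.000000, u=-0.700000:
  k1 = f(0.000000, -0.700000) = 0.000000
  k2 = f(0.175000, -0.700000) = 0.134750
  u ← -0.700000 + 0.35·0.134750 = -0.652837
u(0.35) ≈ -0.6528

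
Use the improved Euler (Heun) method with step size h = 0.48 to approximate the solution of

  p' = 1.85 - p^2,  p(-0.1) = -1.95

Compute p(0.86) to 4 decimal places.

-34.2157

Heun: k1 = f(x_n, p_n); k2 = f(x_n + h, p_n + h·k1); p_{n+1} = p_n + (h/2)·(k1 + k2).
x=-0.100000, p=-1.950000:
  k1 = f(-0.100000, -1.950000) = -1.952500
  k2 = f(0.380000, -2.887200) = -6.485924
  p ← -1.950000 + (0.48/2)·(-1.952500 + (-6.485924)) = -3.975222
x=0.380000, p=-3.975222:
  k1 = f(0.380000, -3.975222) = -13.952388
  k2 = f(0.860000, -10.672368) = -112.049435
  p ← -3.975222 + (0.48/2)·(-13.952388 + (-112.049435)) = -34.215659
p(0.86) ≈ -34.2157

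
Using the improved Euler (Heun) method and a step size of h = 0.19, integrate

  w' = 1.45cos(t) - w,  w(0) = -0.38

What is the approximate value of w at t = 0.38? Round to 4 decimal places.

0.1813

Heun: k1 = f(t_n, w_n); k2 = f(t_n + h, w_n + h·k1); w_{n+1} = w_n + (h/2)·(k1 + k2).
t=0.000000, w=-0.380000:
  k1 = f(0.000000, -0.380000) = 1.830000
  k2 = f(0.190000, -0.032300) = 1.456206
  w ← -0.380000 + (0.19/2)·(1.830000 + 1.456206) = -0.067810
t=0.190000, w=-0.067810:
  k1 = f(0.190000, -0.067810) = 1.491717
  k2 = f(0.380000, 0.215616) = 1.130948
  w ← -0.067810 + (0.19/2)·(1.491717 + 1.130948) = 0.181343
w(0.38) ≈ 0.1813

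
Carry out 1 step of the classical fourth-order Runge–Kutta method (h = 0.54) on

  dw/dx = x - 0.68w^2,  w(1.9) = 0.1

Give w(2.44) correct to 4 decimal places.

1.1004

RK4: k1 = f(x_n, w_n); k2 = f(x_n + h/2, w_n + (h/2)·k1); k3 = f(x_n + h/2, w_n + (h/2)·k2); k4 = f(x_n + h, w_n + h·k3); w_{n+1} = w_n + (h/6)·(k1 + 2k2 + 2k3 + k4).
x=1.900000, w=0.100000:
  k1 = f(1.900000, 0.100000) = 1.893200
  k2 = f(2.170000, 0.611164) = 1.916005
  k3 = f(2.170000, 0.617321) = 1.910862
  k4 = f(2.440000, 1.131865) = 1.568839
  w ← 0.100000 + (0.54/6)·(k1 + 2k2 + 2k3 + k4) = 1.100420
w(2.44) ≈ 1.1004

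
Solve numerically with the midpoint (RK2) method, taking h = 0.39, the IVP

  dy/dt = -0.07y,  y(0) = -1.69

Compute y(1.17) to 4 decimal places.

-1.5571

Midpoint: k1 = f(t_n, y_n); k2 = f(t_n + h/2, y_n + (h/2)·k1); y_{n+1} = y_n + h·k2.
t=0.000000, y=-1.690000:
  k1 = f(0.000000, -1.690000) = 0.118300
  k2 = f(0.195000, -1.666932) = 0.116685
  y ← -1.690000 + 0.39·0.116685 = -1.644493
t=0.390000, y=-1.644493:
  k1 = f(0.390000, -1.644493) = 0.115114
  k2 = f(0.585000, -1.622045) = 0.113543
  y ← -1.644493 + 0.39·0.113543 = -1.600211
t=0.780000, y=-1.600211:
  k1 = f(0.780000, -1.600211) = 0.112015
  k2 = f(0.975000, -1.578368) = 0.110486
  y ← -1.600211 + 0.39·0.110486 = -1.557121
y(1.17) ≈ -1.5571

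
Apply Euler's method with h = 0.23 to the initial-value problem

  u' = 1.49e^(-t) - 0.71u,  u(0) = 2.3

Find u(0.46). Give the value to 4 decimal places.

Euler: u_{n+1} = u_n + h·f(t_n, u_n).
t=0.000000, u=2.300000: f=-0.143000 → u ← 2.300000 + 0.23·(-0.143000) = 2.267110
t=0.230000, u=2.267110: f=-0.425793 → u ← 2.267110 + 0.23·(-0.425793) = 2.169178
u(0.46) ≈ 2.1692

2.1692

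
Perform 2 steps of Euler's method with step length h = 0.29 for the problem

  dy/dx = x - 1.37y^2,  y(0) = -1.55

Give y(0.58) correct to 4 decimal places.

Euler: y_{n+1} = y_n + h·f(x_n, y_n).
x=0.000000, y=-1.550000: f=-3.291425 → y ← -1.550000 + 0.29·(-3.291425) = -2.504513
x=0.290000, y=-2.504513: f=-8.303444 → y ← -2.504513 + 0.29·(-8.303444) = -4.912512
y(0.58) ≈ -4.9125

-4.9125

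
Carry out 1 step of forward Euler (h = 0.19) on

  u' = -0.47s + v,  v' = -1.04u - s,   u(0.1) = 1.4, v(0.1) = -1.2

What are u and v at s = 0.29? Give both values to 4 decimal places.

Euler on (u,v): u_{n+1} = u_n + h·u', v_{n+1} = v_n + h·v'.
0.100000: (1.400000, -1.200000); f=(-1.247000, -1.556000) → (1.163070, -1.495640)
(u(0.29), v(0.29)) ≈ (1.1631, -1.4956)

1.1631, -1.4956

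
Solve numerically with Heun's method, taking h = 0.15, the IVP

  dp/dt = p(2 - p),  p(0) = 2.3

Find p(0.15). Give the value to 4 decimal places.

2.2159

Heun: k1 = f(t_n, p_n); k2 = f(t_n + h, p_n + h·k1); p_{n+1} = p_n + (h/2)·(k1 + k2).
t=0.000000, p=2.300000:
  k1 = f(0.000000, 2.300000) = -0.690000
  k2 = f(0.150000, 2.196500) = -0.431612
  p ← 2.300000 + (0.15/2)·(-0.690000 + (-0.431612)) = 2.215879
p(0.15) ≈ 2.2159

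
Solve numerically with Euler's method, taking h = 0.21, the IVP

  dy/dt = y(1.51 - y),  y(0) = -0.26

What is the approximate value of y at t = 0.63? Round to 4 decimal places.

Euler: y_{n+1} = y_n + h·f(t_n, y_n).
t=0.000000, y=-0.260000: f=-0.460200 → y ← -0.260000 + 0.21·(-0.460200) = -0.356642
t=0.210000, y=-0.356642: f=-0.665723 → y ← -0.356642 + 0.21·(-0.665723) = -0.496444
t=0.420000, y=-0.496444: f=-0.996087 → y ← -0.496444 + 0.21·(-0.996087) = -0.705622
y(0.63) ≈ -0.7056

-0.7056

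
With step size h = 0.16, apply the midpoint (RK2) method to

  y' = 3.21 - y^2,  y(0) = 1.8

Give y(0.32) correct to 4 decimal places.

1.7946

Midpoint: k1 = f(t_n, y_n); k2 = f(t_n + h/2, y_n + (h/2)·k1); y_{n+1} = y_n + h·k2.
t=0.000000, y=1.800000:
  k1 = f(0.000000, 1.800000) = -0.030000
  k2 = f(0.080000, 1.797600) = -0.021366
  y ← 1.800000 + 0.16·(-0.021366) = 1.796581
t=0.160000, y=1.796581:
  k1 = f(0.160000, 1.796581) = -0.017705
  k2 = f(0.240000, 1.795165) = -0.012618
  y ← 1.796581 + 0.16·(-0.012618) = 1.794563
y(0.32) ≈ 1.7946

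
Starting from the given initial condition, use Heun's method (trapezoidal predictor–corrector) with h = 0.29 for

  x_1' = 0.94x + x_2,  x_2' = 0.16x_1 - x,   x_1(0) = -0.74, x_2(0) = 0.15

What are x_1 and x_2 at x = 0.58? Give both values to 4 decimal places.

Heun on (x_1,x_2): k1 = f(x_n, state_n); k2 = f(x_n + h, state_n + h·k1); state_{n+1} = state_n + (h/2)·(k1 + k2).
0.000000: (-0.740000, 0.150000)
  k1 = (0.150000, -0.118400)
  predictor → (-0.696500, 0.115664)
  k2 = (0.388264, -0.401440)
  → (-0.661952, 0.074623)
0.290000: (-0.661952, 0.074623)
  k1 = (0.347223, -0.395912)
  predictor → (-0.561257, -0.040191)
  k2 = (0.505009, -0.669801)
  → (-0.538378, -0.079905)
(x_1(0.58), x_2(0.58)) ≈ (-0.5384, -0.0799)

-0.5384, -0.0799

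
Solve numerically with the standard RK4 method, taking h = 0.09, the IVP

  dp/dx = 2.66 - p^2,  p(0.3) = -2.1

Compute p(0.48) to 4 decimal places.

-2.5841

RK4: k1 = f(x_n, p_n); k2 = f(x_n + h/2, p_n + (h/2)·k1); k3 = f(x_n + h/2, p_n + (h/2)·k2); k4 = f(x_n + h, p_n + h·k3); p_{n+1} = p_n + (h/6)·(k1 + 2k2 + 2k3 + k4).
x=0.300000, p=-2.100000:
  k1 = f(0.300000, -2.100000) = -1.750000
  k2 = f(0.345000, -2.178750) = -2.086952
  k3 = f(0.345000, -2.193913) = -2.153253
  k4 = f(0.390000, -2.293793) = -2.601485
  p ← -2.100000 + (0.09/6)·(k1 + 2k2 + 2k3 + k4) = -2.292478
x=0.390000, p=-2.292478:
  k1 = f(0.390000, -2.292478) = -2.595457
  k2 = f(0.435000, -2.409274) = -3.144601
  k3 = f(0.435000, -2.433985) = -3.264285
  k4 = f(0.480000, -2.586264) = -4.028762
  p ← -2.292478 + (0.09/6)·(k1 + 2k2 + 2k3 + k4) = -2.584108
p(0.48) ≈ -2.5841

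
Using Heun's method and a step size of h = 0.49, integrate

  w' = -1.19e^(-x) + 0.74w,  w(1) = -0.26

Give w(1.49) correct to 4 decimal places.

-0.5832

Heun: k1 = f(x_n, w_n); k2 = f(x_n + h, w_n + h·k1); w_{n+1} = w_n + (h/2)·(k1 + k2).
x=1.000000, w=-0.260000:
  k1 = f(1.000000, -0.260000) = -0.630177
  k2 = f(1.490000, -0.568787) = -0.689095
  w ← -0.260000 + (0.49/2)·(-0.630177 + (-0.689095)) = -0.583222
w(1.49) ≈ -0.5832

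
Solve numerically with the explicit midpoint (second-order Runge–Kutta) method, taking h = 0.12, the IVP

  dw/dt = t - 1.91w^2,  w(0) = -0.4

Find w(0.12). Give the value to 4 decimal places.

-0.4329

Midpoint: k1 = f(t_n, w_n); k2 = f(t_n + h/2, w_n + (h/2)·k1); w_{n+1} = w_n + h·k2.
t=0.000000, w=-0.400000:
  k1 = f(0.000000, -0.400000) = -0.305600
  k2 = f(0.060000, -0.418336) = -0.274260
  w ← -0.400000 + 0.12·(-0.274260) = -0.432911
w(0.12) ≈ -0.4329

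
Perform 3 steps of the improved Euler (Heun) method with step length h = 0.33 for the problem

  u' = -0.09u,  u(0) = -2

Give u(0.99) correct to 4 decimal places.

Heun: k1 = f(x_n, u_n); k2 = f(x_n + h, u_n + h·k1); u_{n+1} = u_n + (h/2)·(k1 + k2).
x=0.000000, u=-2.000000:
  k1 = f(0.000000, -2.000000) = 0.180000
  k2 = f(0.330000, -1.940600) = 0.174654
  u ← -2.000000 + (0.33/2)·(0.180000 + 0.174654) = -1.941482
x=0.330000, u=-1.941482:
  k1 = f(0.330000, -1.941482) = 0.174733
  k2 = f(0.660000, -1.883820) = 0.169544
  u ← -1.941482 + (0.33/2)·(0.174733 + 0.169544) = -1.884676
x=0.660000, u=-1.884676:
  k1 = f(0.660000, -1.884676) = 0.169621
  k2 = f(0.990000, -1.828701) = 0.164583
  u ← -1.884676 + (0.33/2)·(0.169621 + 0.164583) = -1.829533
u(0.99) ≈ -1.8295

-1.8295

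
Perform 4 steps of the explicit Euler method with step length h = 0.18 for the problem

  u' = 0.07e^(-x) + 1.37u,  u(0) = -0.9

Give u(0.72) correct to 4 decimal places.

-2.1144

Euler: u_{n+1} = u_n + h·f(x_n, u_n).
x=0.000000, u=-0.900000: f=-1.163000 → u ← -0.900000 + 0.18·(-1.163000) = -1.109340
x=0.180000, u=-1.109340: f=-1.461327 → u ← -1.109340 + 0.18·(-1.461327) = -1.372379
x=0.360000, u=-1.372379: f=-1.831322 → u ← -1.372379 + 0.18·(-1.831322) = -1.702017
x=0.540000, u=-1.702017: f=-2.290971 → u ← -1.702017 + 0.18·(-2.290971) = -2.114391
u(0.72) ≈ -2.1144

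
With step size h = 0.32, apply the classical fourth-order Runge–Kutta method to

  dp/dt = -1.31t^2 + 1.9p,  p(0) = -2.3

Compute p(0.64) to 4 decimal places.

-7.9126

RK4: k1 = f(t_n, p_n); k2 = f(t_n + h/2, p_n + (h/2)·k1); k3 = f(t_n + h/2, p_n + (h/2)·k2); k4 = f(t_n + h, p_n + h·k3); p_{n+1} = p_n + (h/6)·(k1 + 2k2 + 2k3 + k4).
t=0.000000, p=-2.300000:
  k1 = f(0.000000, -2.300000) = -4.370000
  k2 = f(0.160000, -2.999200) = -5.732016
  k3 = f(0.160000, -3.217123) = -6.146069
  k4 = f(0.320000, -4.266742) = -8.240954
  p ← -2.300000 + (0.32/6)·(k1 + 2k2 + 2k3 + k4) = -4.239580
t=0.320000, p=-4.239580:
  k1 = f(0.320000, -4.239580) = -8.189346
  k2 = f(0.480000, -5.549875) = -10.846587
  k3 = f(0.480000, -5.975034) = -11.654388
  k4 = f(0.640000, -7.968984) = -15.677646
  p ← -4.239580 + (0.32/6)·(k1 + 2k2 + 2k3 + k4) = -7.912590
p(0.64) ≈ -7.9126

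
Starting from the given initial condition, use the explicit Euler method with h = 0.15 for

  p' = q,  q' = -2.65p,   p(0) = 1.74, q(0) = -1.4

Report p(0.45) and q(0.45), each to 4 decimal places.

Euler on (p,q): p_{n+1} = p_n + h·p', q_{n+1} = q_n + h·q'.
0.000000: (1.740000, -1.400000); f=(-1.400000, -4.611000) → (1.530000, -2.091650)
0.150000: (1.530000, -2.091650); f=(-2.091650, -4.054500) → (1.216252, -2.699825)
0.300000: (1.216252, -2.699825); f=(-2.699825, -3.223069) → (0.811279, -3.183285)
(p(0.45), q(0.45)) ≈ (0.8113, -3.1833)

0.8113, -3.1833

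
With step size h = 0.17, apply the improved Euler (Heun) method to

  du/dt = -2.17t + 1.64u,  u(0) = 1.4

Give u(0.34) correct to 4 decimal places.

2.2866

Heun: k1 = f(t_n, u_n); k2 = f(t_n + h, u_n + h·k1); u_{n+1} = u_n + (h/2)·(k1 + k2).
t=0.000000, u=1.400000:
  k1 = f(0.000000, 1.400000) = 2.296000
  k2 = f(0.170000, 1.790320) = 2.567225
  u ← 1.400000 + (0.17/2)·(2.296000 + 2.567225) = 1.813374
t=0.170000, u=1.813374:
  k1 = f(0.170000, 1.813374) = 2.605034
  k2 = f(0.340000, 2.256230) = 2.962417
  u ← 1.813374 + (0.17/2)·(2.605034 + 2.962417) = 2.286607
u(0.34) ≈ 2.2866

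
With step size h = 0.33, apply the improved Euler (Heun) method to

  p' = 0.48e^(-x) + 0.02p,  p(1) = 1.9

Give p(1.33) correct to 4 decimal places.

1.9629

Heun: k1 = f(x_n, p_n); k2 = f(x_n + h, p_n + h·k1); p_{n+1} = p_n + (h/2)·(k1 + k2).
x=1.000000, p=1.900000:
  k1 = f(1.000000, 1.900000) = 0.214582
  k2 = f(1.330000, 1.970812) = 0.166365
  p ← 1.900000 + (0.33/2)·(0.214582 + 0.166365) = 1.962856
p(1.33) ≈ 1.9629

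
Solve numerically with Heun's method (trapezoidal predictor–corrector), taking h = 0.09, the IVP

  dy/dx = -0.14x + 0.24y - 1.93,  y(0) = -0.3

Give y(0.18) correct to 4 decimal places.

Heun: k1 = f(x_n, y_n); k2 = f(x_n + h, y_n + h·k1); y_{n+1} = y_n + (h/2)·(k1 + k2).
x=0.000000, y=-0.300000:
  k1 = f(0.000000, -0.300000) = -2.002000
  k2 = f(0.090000, -0.480180) = -2.057843
  y ← -0.300000 + (0.09/2)·(-2.002000 + (-2.057843)) = -0.482693
x=0.090000, y=-0.482693:
  k1 = f(0.090000, -0.482693) = -2.058446
  k2 = f(0.180000, -0.667953) = -2.115509
  y ← -0.482693 + (0.09/2)·(-2.058446 + (-2.115509)) = -0.670521
y(0.18) ≈ -0.6705

-0.6705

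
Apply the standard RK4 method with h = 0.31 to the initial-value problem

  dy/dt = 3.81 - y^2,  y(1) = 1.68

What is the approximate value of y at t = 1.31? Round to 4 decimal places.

1.8628

RK4: k1 = f(t_n, y_n); k2 = f(t_n + h/2, y_n + (h/2)·k1); k3 = f(t_n + h/2, y_n + (h/2)·k2); k4 = f(t_n + h, y_n + h·k3); y_{n+1} = y_n + (h/6)·(k1 + 2k2 + 2k3 + k4).
t=1.000000, y=1.680000:
  k1 = f(1.000000, 1.680000) = 0.987600
  k2 = f(1.155000, 1.833078) = 0.449825
  k3 = f(1.155000, 1.749723) = 0.748470
  k4 = f(1.310000, 1.912026) = 0.154158
  y ← 1.680000 + (0.31/6)·(k1 + 2k2 + 2k3 + k4) = 1.862815
y(1.31) ≈ 1.8628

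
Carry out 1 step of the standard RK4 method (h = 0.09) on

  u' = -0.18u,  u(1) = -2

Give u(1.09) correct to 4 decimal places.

-1.9679

RK4: k1 = f(t_n, u_n); k2 = f(t_n + h/2, u_n + (h/2)·k1); k3 = f(t_n + h/2, u_n + (h/2)·k2); k4 = f(t_n + h, u_n + h·k3); u_{n+1} = u_n + (h/6)·(k1 + 2k2 + 2k3 + k4).
t=1.000000, u=-2.000000:
  k1 = f(1.000000, -2.000000) = 0.360000
  k2 = f(1.045000, -1.983800) = 0.357084
  k3 = f(1.045000, -1.983931) = 0.357108
  k4 = f(1.090000, -1.967860) = 0.354215
  u ← -2.000000 + (0.09/6)·(k1 + 2k2 + 2k3 + k4) = -1.967861
u(1.09) ≈ -1.9679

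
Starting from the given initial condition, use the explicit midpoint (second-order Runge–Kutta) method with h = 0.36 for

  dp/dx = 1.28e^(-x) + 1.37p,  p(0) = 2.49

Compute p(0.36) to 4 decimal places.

Midpoint: k1 = f(x_n, p_n); k2 = f(x_n + h/2, p_n + (h/2)·k1); p_{n+1} = p_n + h·k2.
x=0.000000, p=2.490000:
  k1 = f(0.000000, 2.490000) = 4.691300
  k2 = f(0.180000, 3.334434) = 5.637320
  p ← 2.490000 + 0.36·5.637320 = 4.519435
p(0.36) ≈ 4.5194

4.5194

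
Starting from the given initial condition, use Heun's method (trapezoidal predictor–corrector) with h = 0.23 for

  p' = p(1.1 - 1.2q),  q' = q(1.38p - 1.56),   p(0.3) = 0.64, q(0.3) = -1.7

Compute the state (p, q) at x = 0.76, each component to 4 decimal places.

2.3706, -1.8255

Heun on (p,q): k1 = f(x_n, state_n); k2 = f(x_n + h, state_n + h·k1); state_{n+1} = state_n + (h/2)·(k1 + k2).
0.300000: (0.640000, -1.700000)
  k1 = (2.009600, 1.150560)
  predictor → (1.102208, -1.435371)
  k2 = (3.110922, 0.055912)
  → (1.228860, -1.561256)
0.530000: (1.228860, -1.561256)
  k1 = (3.654024, -0.212060)
  predictor → (2.069285, -1.610030)
  k2 = (6.274147, -2.085977)
  → (2.370600, -1.825530)
(p(0.76), q(0.76)) ≈ (2.3706, -1.8255)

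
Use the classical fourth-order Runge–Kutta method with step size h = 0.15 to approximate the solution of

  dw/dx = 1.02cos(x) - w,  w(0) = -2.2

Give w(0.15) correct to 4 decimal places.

-1.7520

RK4: k1 = f(x_n, w_n); k2 = f(x_n + h/2, w_n + (h/2)·k1); k3 = f(x_n + h/2, w_n + (h/2)·k2); k4 = f(x_n + h, w_n + h·k3); w_{n+1} = w_n + (h/6)·(k1 + 2k2 + 2k3 + k4).
x=0.000000, w=-2.200000:
  k1 = f(0.000000, -2.200000) = 3.220000
  k2 = f(0.075000, -1.958500) = 2.975633
  k3 = f(0.075000, -1.976828) = 2.993960
  k4 = f(0.150000, -1.750906) = 2.759452
  w ← -2.200000 + (0.15/6)·(k1 + 2k2 + 2k3 + k4) = -1.752034
w(0.15) ≈ -1.7520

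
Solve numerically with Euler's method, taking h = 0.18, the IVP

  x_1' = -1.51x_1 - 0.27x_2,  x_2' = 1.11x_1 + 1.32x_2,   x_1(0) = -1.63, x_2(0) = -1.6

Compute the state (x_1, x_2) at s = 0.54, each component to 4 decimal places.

-0.3571, -3.9450

Euler on (x_1,x_2): x_1_{n+1} = x_1_n + h·x_1', x_2_{n+1} = x_2_n + h·x_2'.
0.000000: (-1.630000, -1.600000); f=(2.893300, -3.921300) → (-1.109206, -2.305834)
0.180000: (-1.109206, -2.305834); f=(2.297476, -4.274920) → (-0.695660, -3.075320)
0.360000: (-0.695660, -3.075320); f=(1.880783, -4.831605) → (-0.357119, -3.945008)
(x_1(0.54), x_2(0.54)) ≈ (-0.3571, -3.9450)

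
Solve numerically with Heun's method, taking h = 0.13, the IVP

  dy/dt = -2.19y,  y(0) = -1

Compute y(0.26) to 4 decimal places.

Heun: k1 = f(t_n, y_n); k2 = f(t_n + h, y_n + h·k1); y_{n+1} = y_n + (h/2)·(k1 + k2).
t=0.000000, y=-1.000000:
  k1 = f(0.000000, -1.000000) = 2.190000
  k2 = f(0.130000, -0.715300) = 1.566507
  y ← -1.000000 + (0.13/2)·(2.190000 + 1.566507) = -0.755827
t=0.130000, y=-0.755827:
  k1 = f(0.130000, -0.755827) = 1.655261
  k2 = f(0.260000, -0.540643) = 1.184008
  y ← -0.755827 + (0.13/2)·(1.655261 + 1.184008) = -0.571275
y(0.26) ≈ -0.5713

-0.5713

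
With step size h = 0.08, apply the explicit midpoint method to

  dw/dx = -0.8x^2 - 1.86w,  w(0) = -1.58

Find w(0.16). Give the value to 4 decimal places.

-1.1757

Midpoint: k1 = f(x_n, w_n); k2 = f(x_n + h/2, w_n + (h/2)·k1); w_{n+1} = w_n + h·k2.
x=0.000000, w=-1.580000:
  k1 = f(0.000000, -1.580000) = 2.938800
  k2 = f(0.040000, -1.462448) = 2.718873
  w ← -1.580000 + 0.08·2.718873 = -1.362490
x=0.080000, w=-1.362490:
  k1 = f(0.080000, -1.362490) = 2.529112
  k2 = f(0.120000, -1.261326) = 2.334546
  w ← -1.362490 + 0.08·2.334546 = -1.175726
w(0.16) ≈ -1.1757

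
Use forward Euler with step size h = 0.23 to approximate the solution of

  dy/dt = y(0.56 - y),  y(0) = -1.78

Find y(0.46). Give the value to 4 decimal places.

Euler: y_{n+1} = y_n + h·f(t_n, y_n).
t=0.000000, y=-1.780000: f=-4.165200 → y ← -1.780000 + 0.23·(-4.165200) = -2.737996
t=0.230000, y=-2.737996: f=-9.029900 → y ← -2.737996 + 0.23·(-9.029900) = -4.814873
y(0.46) ≈ -4.8149

-4.8149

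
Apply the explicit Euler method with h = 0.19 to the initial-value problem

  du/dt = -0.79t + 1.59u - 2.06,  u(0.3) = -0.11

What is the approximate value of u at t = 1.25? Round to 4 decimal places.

Euler: u_{n+1} = u_n + h·f(t_n, u_n).
t=0.300000, u=-0.110000: f=-2.471900 → u ← -0.110000 + 0.19·(-2.471900) = -0.579661
t=0.490000, u=-0.579661: f=-3.368761 → u ← -0.579661 + 0.19·(-3.368761) = -1.219726
t=0.680000, u=-1.219726: f=-4.536564 → u ← -1.219726 + 0.19·(-4.536564) = -2.081673
t=0.870000, u=-2.081673: f=-6.057160 → u ← -2.081673 + 0.19·(-6.057160) = -3.232533
t=1.060000, u=-3.232533: f=-8.037127 → u ← -3.232533 + 0.19·(-8.037127) = -4.759587
u(1.25) ≈ -4.7596

-4.7596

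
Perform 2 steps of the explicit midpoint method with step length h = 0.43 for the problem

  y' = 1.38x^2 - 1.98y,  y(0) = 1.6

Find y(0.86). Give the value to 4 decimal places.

Midpoint: k1 = f(x_n, y_n); k2 = f(x_n + h/2, y_n + (h/2)·k1); y_{n+1} = y_n + h·k2.
x=0.000000, y=1.600000:
  k1 = f(0.000000, 1.600000) = -3.168000
  k2 = f(0.215000, 0.918880) = -1.755592
  y ← 1.600000 + 0.43·(-1.755592) = 0.845095
x=0.430000, y=0.845095:
  k1 = f(0.430000, 0.845095) = -1.418127
  k2 = f(0.645000, 0.540198) = -0.495478
  y ← 0.845095 + 0.43·(-0.495478) = 0.632040
y(0.86) ≈ 0.6320

0.6320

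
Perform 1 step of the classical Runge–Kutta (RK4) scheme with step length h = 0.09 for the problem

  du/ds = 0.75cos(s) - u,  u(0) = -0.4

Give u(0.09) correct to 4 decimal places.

-0.3011

RK4: k1 = f(s_n, u_n); k2 = f(s_n + h/2, u_n + (h/2)·k1); k3 = f(s_n + h/2, u_n + (h/2)·k2); k4 = f(s_n + h, u_n + h·k3); u_{n+1} = u_n + (h/6)·(k1 + 2k2 + 2k3 + k4).
s=0.000000, u=-0.400000:
  k1 = f(0.000000, -0.400000) = 1.150000
  k2 = f(0.045000, -0.348250) = 1.097491
  k3 = f(0.045000, -0.350613) = 1.099854
  k4 = f(0.090000, -0.301013) = 1.047978
  u ← -0.400000 + (0.09/6)·(k1 + 2k2 + 2k3 + k4) = -0.301110
u(0.09) ≈ -0.3011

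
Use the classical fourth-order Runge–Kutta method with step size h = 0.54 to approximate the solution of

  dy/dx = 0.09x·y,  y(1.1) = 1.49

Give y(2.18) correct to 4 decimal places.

1.7475

RK4: k1 = f(x_n, y_n); k2 = f(x_n + h/2, y_n + (h/2)·k1); k3 = f(x_n + h/2, y_n + (h/2)·k2); k4 = f(x_n + h, y_n + h·k3); y_{n+1} = y_n + (h/6)·(k1 + 2k2 + 2k3 + k4).
x=1.100000, y=1.490000:
  k1 = f(1.100000, 1.490000) = 0.147510
  k2 = f(1.370000, 1.529828) = 0.188628
  k3 = f(1.370000, 1.540929) = 0.189997
  k4 = f(1.640000, 1.592598) = 0.235067
  y ← 1.490000 + (0.54/6)·(k1 + 2k2 + 2k3 + k4) = 1.592584
x=1.640000, y=1.592584:
  k1 = f(1.640000, 1.592584) = 0.235065
  k2 = f(1.910000, 1.656052) = 0.284675
  k3 = f(1.910000, 1.669447) = 0.286978
  k4 = f(2.180000, 1.747552) = 0.342870
  y ← 1.592584 + (0.54/6)·(k1 + 2k2 + 2k3 + k4) = 1.747496
y(2.18) ≈ 1.7475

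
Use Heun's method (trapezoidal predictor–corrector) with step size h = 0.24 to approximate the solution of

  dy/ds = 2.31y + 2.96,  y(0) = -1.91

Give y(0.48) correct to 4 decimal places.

Heun: k1 = f(s_n, y_n); k2 = f(s_n + h, y_n + h·k1); y_{n+1} = y_n + (h/2)·(k1 + k2).
s=0.000000, y=-1.910000:
  k1 = f(0.000000, -1.910000) = -1.452100
  k2 = f(0.240000, -2.258504) = -2.257144
  y ← -1.910000 + (0.24/2)·(-1.452100 + (-2.257144)) = -2.355109
s=0.240000, y=-2.355109:
  k1 = f(0.240000, -2.355109) = -2.480303
  k2 = f(0.480000, -2.950382) = -3.855382
  y ← -2.355109 + (0.24/2)·(-2.480303 + (-3.855382)) = -3.115391
y(0.48) ≈ -3.1154

-3.1154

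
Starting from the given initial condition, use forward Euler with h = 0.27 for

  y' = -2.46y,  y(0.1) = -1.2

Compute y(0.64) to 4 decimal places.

-0.1353

Euler: y_{n+1} = y_n + h·f(x_n, y_n).
x=0.100000, y=-1.200000: f=2.952000 → y ← -1.200000 + 0.27·2.952000 = -0.402960
x=0.370000, y=-0.402960: f=0.991282 → y ← -0.402960 + 0.27·0.991282 = -0.135314
y(0.64) ≈ -0.1353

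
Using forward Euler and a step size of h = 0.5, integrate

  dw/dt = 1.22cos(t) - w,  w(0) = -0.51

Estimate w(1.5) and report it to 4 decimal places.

0.6860

Euler: w_{n+1} = w_n + h·f(t_n, w_n).
t=0.000000, w=-0.510000: f=1.730000 → w ← -0.510000 + 0.5·1.730000 = 0.355000
t=0.500000, w=0.355000: f=0.715651 → w ← 0.355000 + 0.5·0.715651 = 0.712825
t=1.000000, w=0.712825: f=-0.053657 → w ← 0.712825 + 0.5·(-0.053657) = 0.685997
w(1.5) ≈ 0.6860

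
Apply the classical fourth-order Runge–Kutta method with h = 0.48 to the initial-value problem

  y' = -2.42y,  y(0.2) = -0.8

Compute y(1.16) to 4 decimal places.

RK4: k1 = f(x_n, y_n); k2 = f(x_n + h/2, y_n + (h/2)·k1); k3 = f(x_n + h/2, y_n + (h/2)·k2); k4 = f(x_n + h, y_n + h·k3); y_{n+1} = y_n + (h/6)·(k1 + 2k2 + 2k3 + k4).
x=0.200000, y=-0.800000:
  k1 = f(0.200000, -0.800000) = 1.936000
  k2 = f(0.440000, -0.335360) = 0.811571
  k3 = f(0.440000, -0.605223) = 1.464639
  k4 = f(0.680000, -0.096973) = 0.234675
  y ← -0.800000 + (0.48/6)·(k1 + 2k2 + 2k3 + k4) = -0.262152
x=0.680000, y=-0.262152:
  k1 = f(0.680000, -0.262152) = 0.634409
  k2 = f(0.920000, -0.109894) = 0.265944
  k3 = f(0.920000, -0.198326) = 0.479948
  k4 = f(1.160000, -0.031777) = 0.076901
  y ← -0.262152 + (0.48/6)·(k1 + 2k2 + 2k3 + k4) = -0.085905
y(1.16) ≈ -0.0859

-0.0859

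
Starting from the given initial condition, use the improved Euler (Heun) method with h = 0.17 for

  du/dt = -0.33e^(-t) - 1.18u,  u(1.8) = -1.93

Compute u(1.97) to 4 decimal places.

-1.5893

Heun: k1 = f(t_n, u_n); k2 = f(t_n + h, u_n + h·k1); u_{n+1} = u_n + (h/2)·(k1 + k2).
t=1.800000, u=-1.930000:
  k1 = f(1.800000, -1.930000) = 2.222851
  k2 = f(1.970000, -1.552115) = 1.785475
  u ← -1.930000 + (0.17/2)·(2.222851 + 1.785475) = -1.589292
u(1.97) ≈ -1.5893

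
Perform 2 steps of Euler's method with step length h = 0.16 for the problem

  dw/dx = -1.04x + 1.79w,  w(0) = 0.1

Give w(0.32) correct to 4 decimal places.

0.1389

Euler: w_{n+1} = w_n + h·f(x_n, w_n).
x=0.000000, w=0.100000: f=0.179000 → w ← 0.100000 + 0.16·0.179000 = 0.128640
x=0.160000, w=0.128640: f=0.063866 → w ← 0.128640 + 0.16·0.063866 = 0.138858
w(0.32) ≈ 0.1389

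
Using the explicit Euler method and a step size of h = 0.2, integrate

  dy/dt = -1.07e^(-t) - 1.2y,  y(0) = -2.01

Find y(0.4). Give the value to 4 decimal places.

-1.4988

Euler: y_{n+1} = y_n + h·f(t_n, y_n).
t=0.000000, y=-2.010000: f=1.342000 → y ← -2.010000 + 0.2·1.342000 = -1.741600
t=0.200000, y=-1.741600: f=1.213878 → y ← -1.741600 + 0.2·1.213878 = -1.498824
y(0.4) ≈ -1.4988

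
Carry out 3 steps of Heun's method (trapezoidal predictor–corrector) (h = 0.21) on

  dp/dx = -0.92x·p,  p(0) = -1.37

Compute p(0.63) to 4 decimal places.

-1.1409

Heun: k1 = f(x_n, p_n); k2 = f(x_n + h, p_n + h·k1); p_{n+1} = p_n + (h/2)·(k1 + k2).
x=0.000000, p=-1.370000:
  k1 = f(0.000000, -1.370000) = 0.000000
  k2 = f(0.210000, -1.370000) = 0.264684
  p ← -1.370000 + (0.21/2)·(0.000000 + 0.264684) = -1.342208
x=0.210000, p=-1.342208:
  k1 = f(0.210000, -1.342208) = 0.259315
  k2 = f(0.420000, -1.287752) = 0.497587
  p ← -1.342208 + (0.21/2)·(0.259315 + 0.497587) = -1.262733
x=0.420000, p=-1.262733:
  k1 = f(0.420000, -1.262733) = 0.487920
  k2 = f(0.630000, -1.160270) = 0.672493
  p ← -1.262733 + (0.21/2)·(0.487920 + 0.672493) = -1.140890
p(0.63) ≈ -1.1409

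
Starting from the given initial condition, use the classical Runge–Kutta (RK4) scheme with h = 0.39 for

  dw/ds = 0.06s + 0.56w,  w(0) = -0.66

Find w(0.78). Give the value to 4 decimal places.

RK4: k1 = f(s_n, w_n); k2 = f(s_n + h/2, w_n + (h/2)·k1); k3 = f(s_n + h/2, w_n + (h/2)·k2); k4 = f(s_n + h, w_n + h·k3); w_{n+1} = w_n + (h/6)·(k1 + 2k2 + 2k3 + k4).
s=0.000000, w=-0.660000:
  k1 = f(0.000000, -0.660000) = -0.369600
  k2 = f(0.195000, -0.732072) = -0.398260
  k3 = f(0.195000, -0.737661) = -0.401390
  k4 = f(0.390000, -0.816542) = -0.433864
  w ← -0.660000 + (0.39/6)·(k1 + 2k2 + 2k3 + k4) = -0.816180
s=0.390000, w=-0.816180:
  k1 = f(0.390000, -0.816180) = -0.433661
  k2 = f(0.585000, -0.900743) = -0.469316
  k3 = f(0.585000, -0.907696) = -0.473210
  k4 = f(0.780000, -1.000732) = -0.513610
  w ← -0.816180 + (0.39/6)·(k1 + 2k2 + 2k3 + k4) = -1.000281
w(0.78) ≈ -1.0003

-1.0003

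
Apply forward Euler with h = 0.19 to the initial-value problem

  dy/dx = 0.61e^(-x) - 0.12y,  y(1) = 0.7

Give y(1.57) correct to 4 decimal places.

0.7575

Euler: y_{n+1} = y_n + h·f(x_n, y_n).
x=1.000000, y=0.700000: f=0.140406 → y ← 0.700000 + 0.19·0.140406 = 0.726677
x=1.190000, y=0.726677: f=0.098374 → y ← 0.726677 + 0.19·0.098374 = 0.745368
x=1.380000, y=0.745368: f=0.064019 → y ← 0.745368 + 0.19·0.064019 = 0.757532
y(1.57) ≈ 0.7575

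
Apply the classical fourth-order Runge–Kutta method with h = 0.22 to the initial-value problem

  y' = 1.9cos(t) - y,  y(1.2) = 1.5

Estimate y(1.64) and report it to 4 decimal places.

RK4: k1 = f(t_n, y_n); k2 = f(t_n + h/2, y_n + (h/2)·k1); k3 = f(t_n + h/2, y_n + (h/2)·k2); k4 = f(t_n + h, y_n + h·k3); y_{n+1} = y_n + (h/6)·(k1 + 2k2 + 2k3 + k4).
t=1.200000, y=1.500000:
  k1 = f(1.200000, 1.500000) = -0.811520
  k2 = f(1.310000, 1.410733) = -0.920818
  k3 = f(1.310000, 1.398710) = -0.908795
  k4 = f(1.420000, 1.300065) = -1.014637
  y ← 1.500000 + (0.22/6)·(k1 + 2k2 + 2k3 + k4) = 1.298869
t=1.420000, y=1.298869:
  k1 = f(1.420000, 1.298869) = -1.013441
  k2 = f(1.530000, 1.187391) = -1.109899
  k3 = f(1.530000, 1.176780) = -1.099289
  k4 = f(1.640000, 1.057026) = -1.188408
  y ← 1.298869 + (0.22/6)·(k1 + 2k2 + 2k3 + k4) = 1.056128
y(1.64) ≈ 1.0561

1.0561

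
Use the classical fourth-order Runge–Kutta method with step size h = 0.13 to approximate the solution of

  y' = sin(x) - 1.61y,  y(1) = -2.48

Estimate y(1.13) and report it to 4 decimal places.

RK4: k1 = f(x_n, y_n); k2 = f(x_n + h/2, y_n + (h/2)·k1); k3 = f(x_n + h/2, y_n + (h/2)·k2); k4 = f(x_n + h, y_n + h·k3); y_{n+1} = y_n + (h/6)·(k1 + 2k2 + 2k3 + k4).
x=1.000000, y=-2.480000:
  k1 = f(1.000000, -2.480000) = 4.834271
  k2 = f(1.065000, -2.165772) = 4.361682
  k3 = f(1.065000, -2.196491) = 4.411139
  k4 = f(1.130000, -1.906552) = 3.973961
  y ← -2.480000 + (0.13/6)·(k1 + 2k2 + 2k3 + k4) = -1.908999
y(1.13) ≈ -1.9090

-1.9090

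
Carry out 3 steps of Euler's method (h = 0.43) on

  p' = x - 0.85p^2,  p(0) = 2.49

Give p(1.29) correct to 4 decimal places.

Euler: p_{n+1} = p_n + h·f(x_n, p_n).
x=0.000000, p=2.490000: f=-5.270085 → p ← 2.490000 + 0.43·(-5.270085) = 0.223863
x=0.430000, p=0.223863: f=0.387402 → p ← 0.223863 + 0.43·0.387402 = 0.390446
x=0.860000, p=0.390446: f=0.730419 → p ← 0.390446 + 0.43·0.730419 = 0.704527
p(1.29) ≈ 0.7045

0.7045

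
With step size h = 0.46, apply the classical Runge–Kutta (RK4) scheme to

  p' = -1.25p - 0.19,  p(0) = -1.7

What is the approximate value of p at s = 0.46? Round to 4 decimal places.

RK4: k1 = f(s_n, p_n); k2 = f(s_n + h/2, p_n + (h/2)·k1); k3 = f(s_n + h/2, p_n + (h/2)·k2); k4 = f(s_n + h, p_n + h·k3); p_{n+1} = p_n + (h/6)·(k1 + 2k2 + 2k3 + k4).
s=0.000000, p=-1.700000:
  k1 = f(0.000000, -1.700000) = 1.935000
  k2 = f(0.230000, -1.254950) = 1.378688
  k3 = f(0.230000, -1.382902) = 1.538627
  k4 = f(0.460000, -0.992231) = 1.050289
  p ← -1.700000 + (0.46/6)·(k1 + 2k2 + 2k3 + k4) = -1.023806
p(0.46) ≈ -1.0238

-1.0238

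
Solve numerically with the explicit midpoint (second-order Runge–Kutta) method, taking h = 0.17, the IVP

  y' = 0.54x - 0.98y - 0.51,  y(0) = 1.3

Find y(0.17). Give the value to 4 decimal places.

Midpoint: k1 = f(x_n, y_n); k2 = f(x_n + h/2, y_n + (h/2)·k1); y_{n+1} = y_n + h·k2.
x=0.000000, y=1.300000:
  k1 = f(0.000000, 1.300000) = -1.784000
  k2 = f(0.085000, 1.148360) = -1.589493
  y ← 1.300000 + 0.17·(-1.589493) = 1.029786
y(0.17) ≈ 1.0298

1.0298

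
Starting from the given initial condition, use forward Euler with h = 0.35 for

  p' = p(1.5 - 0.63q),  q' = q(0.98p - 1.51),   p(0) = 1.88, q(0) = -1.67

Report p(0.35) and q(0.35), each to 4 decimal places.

3.5593, -1.8643

Euler on (p,q): p_{n+1} = p_n + h·p', q_{n+1} = q_n + h·q'.
0.000000: (1.880000, -1.670000); f=(4.797948, -0.555108) → (3.559282, -1.864288)
(p(0.35), q(0.35)) ≈ (3.5593, -1.8643)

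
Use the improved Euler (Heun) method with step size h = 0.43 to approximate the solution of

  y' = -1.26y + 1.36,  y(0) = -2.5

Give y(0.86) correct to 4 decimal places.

Heun: k1 = f(x_n, y_n); k2 = f(x_n + h, y_n + h·k1); y_{n+1} = y_n + (h/2)·(k1 + k2).
x=0.000000, y=-2.500000:
  k1 = f(0.000000, -2.500000) = 4.510000
  k2 = f(0.430000, -0.560700) = 2.066482
  y ← -2.500000 + (0.43/2)·(4.510000 + 2.066482) = -1.086056
x=0.430000, y=-1.086056:
  k1 = f(0.430000, -1.086056) = 2.728431
  k2 = f(0.860000, 0.087169) = 1.250167
  y ← -1.086056 + (0.43/2)·(2.728431 + 1.250167) = -0.230658
y(0.86) ≈ -0.2307

-0.2307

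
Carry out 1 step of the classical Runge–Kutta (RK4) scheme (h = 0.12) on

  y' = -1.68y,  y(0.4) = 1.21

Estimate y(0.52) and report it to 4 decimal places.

RK4: k1 = f(t_n, y_n); k2 = f(t_n + h/2, y_n + (h/2)·k1); k3 = f(t_n + h/2, y_n + (h/2)·k2); k4 = f(t_n + h, y_n + h·k3); y_{n+1} = y_n + (h/6)·(k1 + 2k2 + 2k3 + k4).
t=0.400000, y=1.210000:
  k1 = f(0.400000, 1.210000) = -2.032800
  k2 = f(0.460000, 1.088032) = -1.827894
  k3 = f(0.460000, 1.100326) = -1.848548
  k4 = f(0.520000, 0.988174) = -1.660133
  y ← 1.210000 + (0.12/6)·(k1 + 2k2 + 2k3 + k4) = 0.989084
y(0.52) ≈ 0.9891

0.9891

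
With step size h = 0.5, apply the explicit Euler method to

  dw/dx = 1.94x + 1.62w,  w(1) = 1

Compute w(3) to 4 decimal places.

Euler: w_{n+1} = w_n + h·f(x_n, w_n).
x=1.000000, w=1.000000: f=3.560000 → w ← 1.000000 + 0.5·3.560000 = 2.780000
x=1.500000, w=2.780000: f=7.413600 → w ← 2.780000 + 0.5·7.413600 = 6.486800
x=2.000000, w=6.486800: f=14.388616 → w ← 6.486800 + 0.5·14.388616 = 13.681108
x=2.500000, w=13.681108: f=27.013395 → w ← 13.681108 + 0.5·27.013395 = 27.187805
w(3) ≈ 27.1878

27.1878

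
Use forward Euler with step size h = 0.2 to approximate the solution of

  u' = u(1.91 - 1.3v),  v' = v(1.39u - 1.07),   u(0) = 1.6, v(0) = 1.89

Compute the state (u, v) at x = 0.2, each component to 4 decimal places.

1.4250, 2.3262

Euler on (u,v): u_{n+1} = u_n + h·u', v_{n+1} = v_n + h·v'.
0.000000: (1.600000, 1.890000); f=(-0.875200, 2.181060) → (1.424960, 2.326212)
(u(0.2), v(0.2)) ≈ (1.4250, 2.3262)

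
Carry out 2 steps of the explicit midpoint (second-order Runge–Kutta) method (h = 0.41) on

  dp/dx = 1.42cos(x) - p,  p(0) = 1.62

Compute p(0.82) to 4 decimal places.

1.4059

Midpoint: k1 = f(x_n, p_n); k2 = f(x_n + h/2, p_n + (h/2)·k1); p_{n+1} = p_n + h·k2.
x=0.000000, p=1.620000:
  k1 = f(0.000000, 1.620000) = -0.200000
  k2 = f(0.205000, 1.579000) = -0.188733
  p ← 1.620000 + 0.41·(-0.188733) = 1.542619
x=0.410000, p=1.542619:
  k1 = f(0.410000, 1.542619) = -0.240308
  k2 = f(0.615000, 1.493356) = -0.333538
  p ← 1.542619 + 0.41·(-0.333538) = 1.405869
p(0.82) ≈ 1.4059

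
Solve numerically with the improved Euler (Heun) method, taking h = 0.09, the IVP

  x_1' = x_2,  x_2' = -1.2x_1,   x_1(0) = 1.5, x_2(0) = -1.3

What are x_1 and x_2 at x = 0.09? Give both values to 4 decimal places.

Heun on (x_1,x_2): k1 = f(x_n, state_n); k2 = f(x_n + h, state_n + h·k1); state_{n+1} = state_n + (h/2)·(k1 + k2).
0.000000: (1.500000, -1.300000)
  k1 = (-1.300000, -1.800000)
  predictor → (1.383000, -1.462000)
  k2 = (-1.462000, -1.659600)
  → (1.375710, -1.455682)
(x_1(0.09), x_2(0.09)) ≈ (1.3757, -1.4557)

1.3757, -1.4557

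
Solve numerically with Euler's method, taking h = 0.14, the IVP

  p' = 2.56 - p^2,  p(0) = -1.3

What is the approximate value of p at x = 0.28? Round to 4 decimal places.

-1.0141

Euler: p_{n+1} = p_n + h·f(x_n, p_n).
x=0.000000, p=-1.300000: f=0.870000 → p ← -1.300000 + 0.14·0.870000 = -1.178200
x=0.140000, p=-1.178200: f=1.171845 → p ← -1.178200 + 0.14·1.171845 = -1.014142
p(0.28) ≈ -1.0141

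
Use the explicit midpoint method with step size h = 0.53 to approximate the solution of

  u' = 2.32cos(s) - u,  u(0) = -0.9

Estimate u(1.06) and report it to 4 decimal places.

Midpoint: k1 = f(s_n, u_n); k2 = f(s_n + h/2, u_n + (h/2)·k1); u_{n+1} = u_n + h·k2.
s=0.000000, u=-0.900000:
  k1 = f(0.000000, -0.900000) = 3.220000
  k2 = f(0.265000, -0.046700) = 2.285715
  u ← -0.900000 + 0.53·2.285715 = 0.311429
s=0.530000, u=0.311429:
  k1 = f(0.530000, 0.311429) = 1.690284
  k2 = f(0.795000, 0.759354) = 0.865307
  u ← 0.311429 + 0.53·0.865307 = 0.770041
u(1.06) ≈ 0.7700

0.7700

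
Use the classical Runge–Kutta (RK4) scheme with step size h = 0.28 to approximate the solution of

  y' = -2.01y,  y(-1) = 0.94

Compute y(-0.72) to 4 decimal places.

0.5358

RK4: k1 = f(x_n, y_n); k2 = f(x_n + h/2, y_n + (h/2)·k1); k3 = f(x_n + h/2, y_n + (h/2)·k2); k4 = f(x_n + h, y_n + h·k3); y_{n+1} = y_n + (h/6)·(k1 + 2k2 + 2k3 + k4).
x=-1.000000, y=0.940000:
  k1 = f(-1.000000, 0.940000) = -1.889400
  k2 = f(-0.860000, 0.675484) = -1.357723
  k3 = f(-0.860000, 0.749919) = -1.507337
  k4 = f(-0.720000, 0.517946) = -1.041071
  y ← 0.940000 + (0.28/6)·(k1 + 2k2 + 2k3 + k4) = 0.535839
y(-0.72) ≈ 0.5358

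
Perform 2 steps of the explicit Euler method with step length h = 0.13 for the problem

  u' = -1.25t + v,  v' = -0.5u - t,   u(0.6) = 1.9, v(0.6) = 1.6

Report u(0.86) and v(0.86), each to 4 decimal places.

2.0737, 1.1729

Euler on (u,v): u_{n+1} = u_n + h·u', v_{n+1} = v_n + h·v'.
0.600000: (1.900000, 1.600000); f=(0.850000, -1.550000) → (2.010500, 1.398500)
0.730000: (2.010500, 1.398500); f=(0.486000, -1.735250) → (2.073680, 1.172918)
(u(0.86), v(0.86)) ≈ (2.0737, 1.1729)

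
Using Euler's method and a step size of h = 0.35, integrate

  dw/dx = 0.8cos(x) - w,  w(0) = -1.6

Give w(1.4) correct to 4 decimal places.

Euler: w_{n+1} = w_n + h·f(x_n, w_n).
x=0.000000, w=-1.600000: f=2.400000 → w ← -1.600000 + 0.35·2.400000 = -0.760000
x=0.350000, w=-0.760000: f=1.511498 → w ← -0.760000 + 0.35·1.511498 = -0.230976
x=0.700000, w=-0.230976: f=0.842849 → w ← -0.230976 + 0.35·0.842849 = 0.064022
x=1.050000, w=0.064022: f=0.334035 → w ← 0.064022 + 0.35·0.334035 = 0.180934
w(1.4) ≈ 0.1809

0.1809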